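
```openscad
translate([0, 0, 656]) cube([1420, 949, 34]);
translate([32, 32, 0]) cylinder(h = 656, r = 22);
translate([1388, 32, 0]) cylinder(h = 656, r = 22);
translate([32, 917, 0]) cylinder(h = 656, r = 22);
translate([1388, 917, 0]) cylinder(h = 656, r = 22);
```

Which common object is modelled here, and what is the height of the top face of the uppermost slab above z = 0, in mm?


A table. The table height is 690 mm.

A 1420×949×34 slab sits at z = 656 on four Ø44 mm round legs — a table. The top surface is at 656 + 34 = 690 mm.


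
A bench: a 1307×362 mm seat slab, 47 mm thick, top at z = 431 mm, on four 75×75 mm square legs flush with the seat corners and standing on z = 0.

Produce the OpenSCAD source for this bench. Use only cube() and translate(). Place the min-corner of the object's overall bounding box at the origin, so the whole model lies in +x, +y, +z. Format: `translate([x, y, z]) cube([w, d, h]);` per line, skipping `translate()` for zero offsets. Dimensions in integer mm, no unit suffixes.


// leg_h = 431 − 47 = 384
translate([0, 0, 384]) cube([1307, 362, 47]);
cube([75, 75, 384]);
translate([0, 287, 0]) cube([75, 75, 384]);
translate([1232, 0, 0]) cube([75, 75, 384]);
translate([1232, 287, 0]) cube([75, 75, 384]);


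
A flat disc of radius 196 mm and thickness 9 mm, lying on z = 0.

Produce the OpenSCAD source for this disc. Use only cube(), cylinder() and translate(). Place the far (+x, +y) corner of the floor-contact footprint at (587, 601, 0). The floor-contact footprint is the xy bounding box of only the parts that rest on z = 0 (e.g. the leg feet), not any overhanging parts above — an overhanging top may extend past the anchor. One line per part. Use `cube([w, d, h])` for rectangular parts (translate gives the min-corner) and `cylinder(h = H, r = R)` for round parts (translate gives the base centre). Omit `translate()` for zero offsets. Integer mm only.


translate([391, 405, 0]) cylinder(h = 9, r = 196);


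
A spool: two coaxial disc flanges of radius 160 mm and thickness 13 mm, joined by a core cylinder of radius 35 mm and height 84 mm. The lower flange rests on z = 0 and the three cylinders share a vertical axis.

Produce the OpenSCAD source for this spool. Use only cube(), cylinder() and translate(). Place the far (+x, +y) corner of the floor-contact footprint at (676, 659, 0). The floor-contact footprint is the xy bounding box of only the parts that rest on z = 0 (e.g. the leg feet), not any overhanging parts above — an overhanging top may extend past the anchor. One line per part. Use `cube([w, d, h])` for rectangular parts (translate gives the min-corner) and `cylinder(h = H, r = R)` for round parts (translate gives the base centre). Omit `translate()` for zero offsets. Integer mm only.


translate([516, 499, 0]) cylinder(h = 13, r = 160);
translate([516, 499, 13]) cylinder(h = 84, r = 35);
translate([516, 499, 97]) cylinder(h = 13, r = 160);


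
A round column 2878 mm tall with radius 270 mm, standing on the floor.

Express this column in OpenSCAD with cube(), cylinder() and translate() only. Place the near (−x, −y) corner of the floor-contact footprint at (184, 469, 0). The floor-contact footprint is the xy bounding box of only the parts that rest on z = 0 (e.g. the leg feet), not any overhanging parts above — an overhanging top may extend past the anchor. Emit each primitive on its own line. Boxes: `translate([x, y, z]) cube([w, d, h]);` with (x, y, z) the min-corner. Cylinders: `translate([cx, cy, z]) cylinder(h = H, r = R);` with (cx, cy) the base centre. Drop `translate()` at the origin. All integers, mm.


translate([454, 739, 0]) cylinder(h = 2878, r = 270);


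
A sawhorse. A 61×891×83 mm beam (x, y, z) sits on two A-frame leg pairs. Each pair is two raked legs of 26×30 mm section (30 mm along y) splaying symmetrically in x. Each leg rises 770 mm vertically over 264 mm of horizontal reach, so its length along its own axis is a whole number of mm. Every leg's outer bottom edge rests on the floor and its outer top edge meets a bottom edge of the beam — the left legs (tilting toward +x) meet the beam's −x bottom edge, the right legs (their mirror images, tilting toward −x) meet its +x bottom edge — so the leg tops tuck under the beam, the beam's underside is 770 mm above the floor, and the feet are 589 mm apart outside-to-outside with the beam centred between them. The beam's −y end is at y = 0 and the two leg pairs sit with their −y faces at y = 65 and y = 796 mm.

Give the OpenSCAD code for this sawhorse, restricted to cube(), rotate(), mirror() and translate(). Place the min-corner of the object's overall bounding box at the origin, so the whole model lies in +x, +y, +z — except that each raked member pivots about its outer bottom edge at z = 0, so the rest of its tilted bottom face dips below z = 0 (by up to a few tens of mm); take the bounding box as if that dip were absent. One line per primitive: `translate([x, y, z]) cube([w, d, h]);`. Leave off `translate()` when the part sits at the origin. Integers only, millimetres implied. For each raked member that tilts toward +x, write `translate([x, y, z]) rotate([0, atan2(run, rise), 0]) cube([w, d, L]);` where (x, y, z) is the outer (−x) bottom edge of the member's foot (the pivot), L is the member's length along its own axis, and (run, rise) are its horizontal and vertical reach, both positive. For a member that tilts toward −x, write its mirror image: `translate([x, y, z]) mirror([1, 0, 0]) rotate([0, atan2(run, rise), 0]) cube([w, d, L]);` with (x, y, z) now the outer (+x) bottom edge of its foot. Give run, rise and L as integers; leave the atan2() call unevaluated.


translate([264, 0, 770]) cube([61, 891, 83]);
translate([0, 65, 0]) rotate([0, atan2(264, 770), 0]) cube([26, 30, 814]);
translate([589, 65, 0]) mirror([1, 0, 0]) rotate([0, atan2(264, 770), 0]) cube([26, 30, 814]);
translate([0, 796, 0]) rotate([0, atan2(264, 770), 0]) cube([26, 30, 814]);
translate([589, 796, 0]) mirror([1, 0, 0]) rotate([0, atan2(264, 770), 0]) cube([26, 30, 814]);


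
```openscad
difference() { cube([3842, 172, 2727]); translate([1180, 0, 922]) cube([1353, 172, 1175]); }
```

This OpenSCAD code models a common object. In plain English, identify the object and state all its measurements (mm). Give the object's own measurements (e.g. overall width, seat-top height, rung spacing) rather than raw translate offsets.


A wall 3842 mm long (x), 172 mm thick (y), 2727 mm tall, with a rectangular window opening cut through it. The opening is 1353 mm wide and 1175 mm tall; its sill is at z = 922 mm and its near (−x) edge is 1180 mm from the wall's −x end. The opening passes through the full wall thickness.


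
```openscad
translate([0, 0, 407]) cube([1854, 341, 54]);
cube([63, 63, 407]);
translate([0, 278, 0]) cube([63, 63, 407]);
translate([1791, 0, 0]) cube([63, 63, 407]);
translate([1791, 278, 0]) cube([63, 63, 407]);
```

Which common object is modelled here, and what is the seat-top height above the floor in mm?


A bench. The seat-top height is 461 mm.

A long slab on four corner posts — a bench. The slab sits at z = 407 with thickness 54, so the top is 407 + 54 = 461 mm.


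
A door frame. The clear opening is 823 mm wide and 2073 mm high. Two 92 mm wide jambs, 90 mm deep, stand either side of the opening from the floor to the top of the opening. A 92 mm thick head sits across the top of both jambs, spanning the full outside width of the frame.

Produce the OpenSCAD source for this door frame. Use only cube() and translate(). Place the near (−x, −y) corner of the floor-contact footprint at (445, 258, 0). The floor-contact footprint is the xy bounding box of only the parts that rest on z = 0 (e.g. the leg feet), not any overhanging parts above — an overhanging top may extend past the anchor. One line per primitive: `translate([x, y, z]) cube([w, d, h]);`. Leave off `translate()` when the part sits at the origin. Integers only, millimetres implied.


translate([445, 258, 0]) cube([92, 90, 2073]);
translate([1360, 258, 0]) cube([92, 90, 2073]);
translate([445, 258, 2073]) cube([1007, 90, 92]);


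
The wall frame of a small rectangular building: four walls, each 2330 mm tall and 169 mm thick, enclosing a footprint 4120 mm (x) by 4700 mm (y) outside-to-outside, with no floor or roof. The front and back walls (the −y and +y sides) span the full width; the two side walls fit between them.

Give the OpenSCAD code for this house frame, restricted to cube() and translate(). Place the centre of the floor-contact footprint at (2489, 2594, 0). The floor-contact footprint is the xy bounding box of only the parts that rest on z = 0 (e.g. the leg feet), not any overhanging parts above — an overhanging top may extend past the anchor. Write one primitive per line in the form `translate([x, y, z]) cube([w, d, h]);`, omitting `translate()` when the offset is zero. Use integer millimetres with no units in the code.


translate([429, 244, 0]) cube([4120, 169, 2330]);
translate([429, 4775, 0]) cube([4120, 169, 2330]);
translate([429, 413, 0]) cube([169, 4362, 2330]);
translate([4380, 413, 0]) cube([169, 4362, 2330]);


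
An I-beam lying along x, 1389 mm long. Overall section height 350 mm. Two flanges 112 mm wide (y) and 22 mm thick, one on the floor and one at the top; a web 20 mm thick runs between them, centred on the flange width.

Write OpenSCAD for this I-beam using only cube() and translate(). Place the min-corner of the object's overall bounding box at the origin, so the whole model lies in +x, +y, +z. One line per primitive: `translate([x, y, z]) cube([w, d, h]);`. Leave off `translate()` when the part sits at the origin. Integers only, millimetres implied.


cube([1389, 112, 22]);
translate([0, 46, 22]) cube([1389, 20, 306]);
translate([0, 0, 328]) cube([1389, 112, 22]);


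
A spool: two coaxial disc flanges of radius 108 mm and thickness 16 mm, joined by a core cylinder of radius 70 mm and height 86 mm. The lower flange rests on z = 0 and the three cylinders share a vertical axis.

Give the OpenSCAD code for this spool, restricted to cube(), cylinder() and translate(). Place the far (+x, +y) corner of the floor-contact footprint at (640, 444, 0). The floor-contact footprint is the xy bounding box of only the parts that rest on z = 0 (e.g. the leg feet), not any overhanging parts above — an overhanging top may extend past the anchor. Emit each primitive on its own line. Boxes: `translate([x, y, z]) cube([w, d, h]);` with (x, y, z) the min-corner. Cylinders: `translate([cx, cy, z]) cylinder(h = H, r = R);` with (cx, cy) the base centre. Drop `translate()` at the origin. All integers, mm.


translate([532, 336, 0]) cylinder(h = 16, r = 108);
translate([532, 336, 16]) cylinder(h = 86, r = 70);
translate([532, 336, 102]) cylinder(h = 16, r = 108);


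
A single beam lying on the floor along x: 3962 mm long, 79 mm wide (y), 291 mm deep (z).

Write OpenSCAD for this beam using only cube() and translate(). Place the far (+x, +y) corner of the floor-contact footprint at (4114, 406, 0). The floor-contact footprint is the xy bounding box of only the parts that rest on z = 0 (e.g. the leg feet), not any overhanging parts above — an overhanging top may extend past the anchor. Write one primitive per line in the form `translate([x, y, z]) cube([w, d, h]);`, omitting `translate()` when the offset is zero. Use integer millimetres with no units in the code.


translate([152, 327, 0]) cube([3962, 79, 291]);


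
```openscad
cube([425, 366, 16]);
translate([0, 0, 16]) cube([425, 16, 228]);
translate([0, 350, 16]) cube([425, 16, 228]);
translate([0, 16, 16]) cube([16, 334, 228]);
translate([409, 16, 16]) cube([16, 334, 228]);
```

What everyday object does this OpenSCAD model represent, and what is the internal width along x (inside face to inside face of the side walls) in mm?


An open box. The internal width is 393 mm.

A 425×366 base slab with four walls standing on it — an open box. The base is 425 mm wide and the walls are 16 mm thick, so the internal width is 425 − 2 × 16 = 393 mm.


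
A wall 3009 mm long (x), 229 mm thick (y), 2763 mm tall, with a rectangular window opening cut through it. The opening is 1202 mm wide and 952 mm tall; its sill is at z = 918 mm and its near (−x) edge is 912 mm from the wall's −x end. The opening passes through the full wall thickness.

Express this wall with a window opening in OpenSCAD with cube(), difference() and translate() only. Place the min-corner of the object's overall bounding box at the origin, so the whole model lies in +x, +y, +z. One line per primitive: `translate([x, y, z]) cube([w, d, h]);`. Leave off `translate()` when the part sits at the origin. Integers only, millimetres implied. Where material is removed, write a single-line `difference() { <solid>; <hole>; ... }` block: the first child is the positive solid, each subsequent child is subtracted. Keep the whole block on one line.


difference() { cube([3009, 229, 2763]); translate([912, 0, 918]) cube([1202, 229, 952]); }


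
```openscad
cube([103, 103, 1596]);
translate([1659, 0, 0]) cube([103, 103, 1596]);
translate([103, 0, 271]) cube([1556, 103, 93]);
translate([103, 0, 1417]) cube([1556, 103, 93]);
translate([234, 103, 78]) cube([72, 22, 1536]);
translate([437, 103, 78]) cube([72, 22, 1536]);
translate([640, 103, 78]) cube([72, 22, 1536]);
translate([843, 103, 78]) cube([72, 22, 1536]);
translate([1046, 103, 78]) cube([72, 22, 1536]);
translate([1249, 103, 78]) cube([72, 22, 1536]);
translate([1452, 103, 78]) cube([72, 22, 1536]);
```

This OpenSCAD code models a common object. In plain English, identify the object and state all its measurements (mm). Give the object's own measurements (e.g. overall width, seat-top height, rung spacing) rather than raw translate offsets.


A fence section. Two 103×103 mm posts, 1596 mm tall, stand on the floor with a clear span of 1556 mm between their inner faces. Two horizontal rails of 103×93 mm section span the gap between the posts with their undersides at z = 271 mm and z = 1417 mm, flush with the posts' −y face. 7 pickets, each 72 mm wide, 22 mm thick and 1536 mm tall, are fixed to the +y face of the rails with their bottoms at z = 78 mm, spaced across the span with a 131 mm gap after the −x post and between neighbouring pickets, with 135 mm left before the +x post.


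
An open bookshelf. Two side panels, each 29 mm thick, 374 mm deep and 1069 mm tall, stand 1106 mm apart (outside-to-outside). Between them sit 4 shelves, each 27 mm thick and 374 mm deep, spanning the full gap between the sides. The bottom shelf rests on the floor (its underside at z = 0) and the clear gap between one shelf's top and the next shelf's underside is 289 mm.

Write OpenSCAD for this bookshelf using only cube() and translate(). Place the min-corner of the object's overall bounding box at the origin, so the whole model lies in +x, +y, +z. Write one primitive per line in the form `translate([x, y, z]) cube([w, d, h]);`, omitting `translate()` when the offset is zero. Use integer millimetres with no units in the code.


cube([29, 374, 1069]);
translate([1077, 0, 0]) cube([29, 374, 1069]);
translate([29, 0, 0]) cube([1048, 374, 27]);
translate([29, 0, 316]) cube([1048, 374, 27]);
translate([29, 0, 632]) cube([1048, 374, 27]);
translate([29, 0, 948]) cube([1048, 374, 27]);


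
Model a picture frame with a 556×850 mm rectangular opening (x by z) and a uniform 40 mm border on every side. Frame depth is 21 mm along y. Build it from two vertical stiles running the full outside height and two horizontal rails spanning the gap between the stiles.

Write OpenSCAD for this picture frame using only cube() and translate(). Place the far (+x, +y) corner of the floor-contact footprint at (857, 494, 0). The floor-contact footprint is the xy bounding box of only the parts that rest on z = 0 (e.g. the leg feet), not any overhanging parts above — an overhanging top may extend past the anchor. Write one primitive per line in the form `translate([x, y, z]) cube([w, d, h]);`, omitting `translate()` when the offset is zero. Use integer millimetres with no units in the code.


translate([221, 473, 0]) cube([40, 21, 930]);
translate([817, 473, 0]) cube([40, 21, 930]);
translate([261, 473, 0]) cube([556, 21, 40]);
translate([261, 473, 890]) cube([556, 21, 40]);


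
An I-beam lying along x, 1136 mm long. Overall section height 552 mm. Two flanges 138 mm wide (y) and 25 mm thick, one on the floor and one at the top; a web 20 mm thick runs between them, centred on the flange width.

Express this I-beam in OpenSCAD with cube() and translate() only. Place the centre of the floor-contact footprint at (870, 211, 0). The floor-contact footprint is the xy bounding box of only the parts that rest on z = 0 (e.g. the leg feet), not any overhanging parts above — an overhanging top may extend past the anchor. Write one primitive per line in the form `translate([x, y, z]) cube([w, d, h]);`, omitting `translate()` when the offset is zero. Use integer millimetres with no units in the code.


translate([302, 142, 0]) cube([1136, 138, 25]);
translate([302, 201, 25]) cube([1136, 20, 502]);
translate([302, 142, 527]) cube([1136, 138, 25]);


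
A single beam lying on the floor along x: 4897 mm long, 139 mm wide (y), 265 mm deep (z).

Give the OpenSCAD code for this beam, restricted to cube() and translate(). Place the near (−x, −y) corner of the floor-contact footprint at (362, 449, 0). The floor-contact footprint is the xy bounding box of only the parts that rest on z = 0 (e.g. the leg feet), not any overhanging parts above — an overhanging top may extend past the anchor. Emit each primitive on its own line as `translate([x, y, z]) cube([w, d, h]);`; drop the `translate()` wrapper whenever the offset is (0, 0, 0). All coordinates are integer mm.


translate([362, 449, 0]) cube([4897, 139, 265]);


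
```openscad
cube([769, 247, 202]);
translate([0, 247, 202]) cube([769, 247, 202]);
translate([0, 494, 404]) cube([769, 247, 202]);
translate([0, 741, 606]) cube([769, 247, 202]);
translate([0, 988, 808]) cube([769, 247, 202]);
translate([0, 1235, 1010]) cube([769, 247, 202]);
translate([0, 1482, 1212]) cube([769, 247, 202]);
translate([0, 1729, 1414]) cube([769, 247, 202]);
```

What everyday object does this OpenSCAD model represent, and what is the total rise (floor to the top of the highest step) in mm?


A staircase. The total rise is 1616 mm.

8 identical blocks, each offset up and back from the previous — a staircase. Each step is 202 mm tall and there are 8 of them, so the total rise is 8 × 202 = 1616 mm.


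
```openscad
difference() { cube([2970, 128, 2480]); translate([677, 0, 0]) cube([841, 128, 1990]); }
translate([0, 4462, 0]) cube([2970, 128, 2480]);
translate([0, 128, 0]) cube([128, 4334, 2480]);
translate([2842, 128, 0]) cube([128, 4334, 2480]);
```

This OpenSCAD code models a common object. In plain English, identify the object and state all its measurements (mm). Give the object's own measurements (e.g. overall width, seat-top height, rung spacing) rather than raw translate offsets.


A single room: four walls, each 2480 mm tall and 128 mm thick, enclosing an outside footprint 2970×4590 mm (x × y), no floor or roof. The front and back walls (−y and +y sides) run the full x-width; the side walls fit between their inner faces. A door opening 841 mm wide and 1990 mm tall is cut through the front wall from the floor up, its −x edge 677 mm from the wall's −x end.


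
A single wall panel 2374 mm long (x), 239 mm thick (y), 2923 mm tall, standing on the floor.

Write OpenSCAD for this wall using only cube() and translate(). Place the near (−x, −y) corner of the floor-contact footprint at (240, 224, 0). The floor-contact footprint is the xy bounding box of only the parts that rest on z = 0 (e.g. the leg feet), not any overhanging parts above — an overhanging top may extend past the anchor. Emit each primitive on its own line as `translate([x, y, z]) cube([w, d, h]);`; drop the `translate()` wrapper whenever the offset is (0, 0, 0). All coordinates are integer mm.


translate([240, 224, 0]) cube([2374, 239, 2923]);


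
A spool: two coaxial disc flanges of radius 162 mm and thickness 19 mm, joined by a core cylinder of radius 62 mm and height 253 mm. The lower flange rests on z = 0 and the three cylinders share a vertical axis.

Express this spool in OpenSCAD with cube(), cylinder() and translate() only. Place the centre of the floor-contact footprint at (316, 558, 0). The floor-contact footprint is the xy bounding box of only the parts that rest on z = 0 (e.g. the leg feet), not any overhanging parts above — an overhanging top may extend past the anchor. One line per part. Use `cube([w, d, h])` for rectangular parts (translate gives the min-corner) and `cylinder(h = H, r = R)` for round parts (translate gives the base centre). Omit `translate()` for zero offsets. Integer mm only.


translate([316, 558, 0]) cylinder(h = 19, r = 162);
translate([316, 558, 19]) cylinder(h = 253, r = 62);
translate([316, 558, 272]) cylinder(h = 19, r = 162);


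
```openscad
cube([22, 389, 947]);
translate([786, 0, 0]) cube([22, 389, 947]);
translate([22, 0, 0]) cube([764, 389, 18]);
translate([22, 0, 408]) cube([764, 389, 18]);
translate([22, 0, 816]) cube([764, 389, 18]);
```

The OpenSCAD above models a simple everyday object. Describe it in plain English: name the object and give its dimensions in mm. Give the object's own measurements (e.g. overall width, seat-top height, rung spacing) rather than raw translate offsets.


An open bookshelf. Two side panels, each 22 mm thick, 389 mm deep and 947 mm tall, stand 808 mm apart (outside-to-outside). Between them sit 3 shelves, each 18 mm thick and 389 mm deep, spanning the full gap between the sides. The bottom shelf rests on the floor (its underside at z = 0) and the clear gap between one shelf's top and the next shelf's underside is 390 mm.


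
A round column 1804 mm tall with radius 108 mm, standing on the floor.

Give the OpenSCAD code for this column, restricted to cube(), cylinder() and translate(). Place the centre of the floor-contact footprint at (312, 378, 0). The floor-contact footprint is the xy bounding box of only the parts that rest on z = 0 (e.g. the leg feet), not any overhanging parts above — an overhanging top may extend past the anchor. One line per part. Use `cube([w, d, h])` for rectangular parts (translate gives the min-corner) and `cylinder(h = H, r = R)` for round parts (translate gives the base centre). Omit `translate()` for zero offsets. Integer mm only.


translate([312, 378, 0]) cylinder(h = 1804, r = 108);


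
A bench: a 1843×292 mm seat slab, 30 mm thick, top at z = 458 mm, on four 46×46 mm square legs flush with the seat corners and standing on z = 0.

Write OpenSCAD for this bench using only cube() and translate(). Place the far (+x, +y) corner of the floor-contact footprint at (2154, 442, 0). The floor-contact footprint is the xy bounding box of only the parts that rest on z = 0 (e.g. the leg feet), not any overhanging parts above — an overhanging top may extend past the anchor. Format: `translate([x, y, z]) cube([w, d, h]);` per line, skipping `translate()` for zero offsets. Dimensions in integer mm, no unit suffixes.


translate([311, 150, 428]) cube([1843, 292, 30]);
translate([311, 150, 0]) cube([46, 46, 428]);
translate([311, 396, 0]) cube([46, 46, 428]);
translate([2108, 150, 0]) cube([46, 46, 428]);
translate([2108, 396, 0]) cube([46, 46, 428]);


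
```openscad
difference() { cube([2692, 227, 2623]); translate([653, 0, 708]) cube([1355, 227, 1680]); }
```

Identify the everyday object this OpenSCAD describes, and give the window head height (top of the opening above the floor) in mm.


A wall with a window opening. The window head height is 2388 mm.

A wall with a rectangular opening subtracted — a window. Sill at z = 708, opening 1680 mm tall, so the head is at 708 + 1680 = 2388 mm.


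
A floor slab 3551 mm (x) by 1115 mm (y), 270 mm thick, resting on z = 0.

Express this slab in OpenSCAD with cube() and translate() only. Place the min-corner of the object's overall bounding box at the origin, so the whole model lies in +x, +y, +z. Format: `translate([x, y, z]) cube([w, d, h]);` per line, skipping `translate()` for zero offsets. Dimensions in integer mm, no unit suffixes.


cube([3551, 1115, 270]);


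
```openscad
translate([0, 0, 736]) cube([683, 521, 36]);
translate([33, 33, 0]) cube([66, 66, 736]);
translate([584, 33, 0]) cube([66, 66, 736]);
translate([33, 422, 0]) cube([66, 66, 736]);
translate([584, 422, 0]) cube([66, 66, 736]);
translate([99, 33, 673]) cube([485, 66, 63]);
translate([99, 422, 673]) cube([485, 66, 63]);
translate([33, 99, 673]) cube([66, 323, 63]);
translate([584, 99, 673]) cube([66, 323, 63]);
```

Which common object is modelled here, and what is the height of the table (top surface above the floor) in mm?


A table. The table height is 772 mm.

A 683×521×36 slab sits at z = 736 on four 66 mm square posts — a table. The top surface is at 736 + 36 = 772 mm.


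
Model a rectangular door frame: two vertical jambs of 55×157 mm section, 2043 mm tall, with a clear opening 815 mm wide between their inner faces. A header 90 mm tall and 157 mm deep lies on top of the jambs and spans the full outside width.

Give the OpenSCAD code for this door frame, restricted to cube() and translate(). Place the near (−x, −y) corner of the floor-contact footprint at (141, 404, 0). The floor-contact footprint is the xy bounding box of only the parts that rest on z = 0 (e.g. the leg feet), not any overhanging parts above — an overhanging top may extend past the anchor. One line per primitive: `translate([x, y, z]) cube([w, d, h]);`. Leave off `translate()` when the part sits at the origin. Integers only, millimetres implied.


translate([141, 404, 0]) cube([55, 157, 2043]);
translate([1011, 404, 0]) cube([55, 157, 2043]);
translate([141, 404, 2043]) cube([925, 157, 90]);


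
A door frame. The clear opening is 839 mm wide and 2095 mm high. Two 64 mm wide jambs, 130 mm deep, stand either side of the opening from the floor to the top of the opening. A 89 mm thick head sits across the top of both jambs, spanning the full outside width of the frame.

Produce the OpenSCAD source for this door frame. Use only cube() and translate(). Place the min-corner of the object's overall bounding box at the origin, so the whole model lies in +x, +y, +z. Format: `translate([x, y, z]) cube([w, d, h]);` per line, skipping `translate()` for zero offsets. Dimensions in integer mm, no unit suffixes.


cube([64, 130, 2095]);
translate([903, 0, 0]) cube([64, 130, 2095]);
translate([0, 0, 2095]) cube([967, 130, 89]);


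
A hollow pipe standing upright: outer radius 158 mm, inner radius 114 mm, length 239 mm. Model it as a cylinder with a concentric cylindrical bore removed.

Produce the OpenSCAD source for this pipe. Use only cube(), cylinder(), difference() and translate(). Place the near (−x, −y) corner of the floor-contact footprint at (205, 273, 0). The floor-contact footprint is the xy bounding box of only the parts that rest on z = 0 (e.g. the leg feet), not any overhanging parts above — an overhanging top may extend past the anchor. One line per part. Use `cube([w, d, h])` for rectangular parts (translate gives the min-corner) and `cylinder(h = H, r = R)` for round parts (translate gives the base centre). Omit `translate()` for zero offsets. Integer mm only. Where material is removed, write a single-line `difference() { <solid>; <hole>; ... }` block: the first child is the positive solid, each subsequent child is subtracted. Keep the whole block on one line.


difference() { translate([363, 431, 0]) cylinder(h = 239, r = 158); translate([363, 431, 0]) cylinder(h = 239, r = 114); }


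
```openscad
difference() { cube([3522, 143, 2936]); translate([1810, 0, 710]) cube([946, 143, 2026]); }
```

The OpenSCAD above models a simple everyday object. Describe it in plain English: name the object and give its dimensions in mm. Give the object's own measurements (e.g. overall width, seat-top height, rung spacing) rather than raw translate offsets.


A wall 3522 mm long (x), 143 mm thick (y), 2936 mm tall, with a rectangular window opening cut through it. The opening is 946 mm wide and 2026 mm tall; its sill is at z = 710 mm and its near (−x) edge is 1810 mm from the wall's −x end. The opening passes through the full wall thickness.


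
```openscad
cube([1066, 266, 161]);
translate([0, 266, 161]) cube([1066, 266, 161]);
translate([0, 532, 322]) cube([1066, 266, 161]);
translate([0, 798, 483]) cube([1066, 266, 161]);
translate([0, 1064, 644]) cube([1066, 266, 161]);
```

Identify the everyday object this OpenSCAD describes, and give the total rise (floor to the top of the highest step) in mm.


A staircase. The total rise is 805 mm.

5 identical blocks, each offset up and back from the previous — a staircase. Each step is 161 mm tall and there are 5 of them, so the total rise is 5 × 161 = 805 mm.


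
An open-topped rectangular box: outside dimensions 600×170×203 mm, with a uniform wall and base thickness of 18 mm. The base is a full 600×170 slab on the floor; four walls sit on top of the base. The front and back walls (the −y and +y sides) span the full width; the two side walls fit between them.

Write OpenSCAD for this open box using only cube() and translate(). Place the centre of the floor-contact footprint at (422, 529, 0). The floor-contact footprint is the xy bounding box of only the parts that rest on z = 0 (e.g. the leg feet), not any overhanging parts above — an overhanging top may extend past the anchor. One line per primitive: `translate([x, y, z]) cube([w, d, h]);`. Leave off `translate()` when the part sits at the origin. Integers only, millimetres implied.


translate([122, 444, 0]) cube([600, 170, 18]);
translate([122, 444, 18]) cube([600, 18, 185]);
translate([122, 596, 18]) cube([600, 18, 185]);
translate([122, 462, 18]) cube([18, 134, 185]);
translate([704, 462, 18]) cube([18, 134, 185]);


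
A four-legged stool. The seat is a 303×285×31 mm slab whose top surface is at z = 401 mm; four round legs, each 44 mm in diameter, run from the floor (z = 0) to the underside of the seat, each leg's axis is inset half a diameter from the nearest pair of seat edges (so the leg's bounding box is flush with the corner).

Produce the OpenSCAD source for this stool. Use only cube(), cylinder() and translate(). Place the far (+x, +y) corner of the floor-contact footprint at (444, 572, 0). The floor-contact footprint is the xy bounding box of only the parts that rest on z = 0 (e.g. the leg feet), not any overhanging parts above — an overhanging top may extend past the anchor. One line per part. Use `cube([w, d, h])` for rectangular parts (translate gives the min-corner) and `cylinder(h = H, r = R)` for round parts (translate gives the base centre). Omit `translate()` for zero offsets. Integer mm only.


// leg_h = 401 - 31 = 370
translate([141, 287, 370]) cube([303, 285, 31]);
translate([163, 309, 0]) cylinder(h = 370, r = 22);
translate([422, 309, 0]) cylinder(h = 370, r = 22);
translate([163, 550, 0]) cylinder(h = 370, r = 22);
translate([422, 550, 0]) cylinder(h = 370, r = 22);


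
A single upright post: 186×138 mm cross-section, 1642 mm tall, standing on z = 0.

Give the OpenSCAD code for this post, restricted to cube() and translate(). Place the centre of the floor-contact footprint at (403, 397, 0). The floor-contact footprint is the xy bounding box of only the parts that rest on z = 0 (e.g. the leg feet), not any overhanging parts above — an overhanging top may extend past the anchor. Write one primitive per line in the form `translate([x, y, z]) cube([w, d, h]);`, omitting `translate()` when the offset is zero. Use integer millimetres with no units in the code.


translate([310, 328, 0]) cube([186, 138, 1642]);


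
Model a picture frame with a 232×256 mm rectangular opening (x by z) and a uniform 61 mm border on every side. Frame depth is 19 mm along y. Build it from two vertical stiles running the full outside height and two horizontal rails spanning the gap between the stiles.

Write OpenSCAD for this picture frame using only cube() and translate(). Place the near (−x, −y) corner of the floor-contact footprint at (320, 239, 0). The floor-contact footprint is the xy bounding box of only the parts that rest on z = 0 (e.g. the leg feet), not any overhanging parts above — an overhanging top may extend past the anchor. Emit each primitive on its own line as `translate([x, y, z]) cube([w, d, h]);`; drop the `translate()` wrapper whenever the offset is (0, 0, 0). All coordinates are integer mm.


translate([320, 239, 0]) cube([61, 19, 378]);
translate([613, 239, 0]) cube([61, 19, 378]);
translate([381, 239, 0]) cube([232, 19, 61]);
translate([381, 239, 317]) cube([232, 19, 61]);


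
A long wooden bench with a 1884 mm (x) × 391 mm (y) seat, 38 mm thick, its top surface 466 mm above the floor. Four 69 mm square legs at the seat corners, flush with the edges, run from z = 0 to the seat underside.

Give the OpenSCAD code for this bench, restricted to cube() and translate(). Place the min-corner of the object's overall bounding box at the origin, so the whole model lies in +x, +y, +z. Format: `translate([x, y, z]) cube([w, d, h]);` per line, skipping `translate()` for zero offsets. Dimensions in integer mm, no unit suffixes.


// leg_h = 466 − 38 = 428
translate([0, 0, 428]) cube([1884, 391, 38]);
cube([69, 69, 428]);
translate([0, 322, 0]) cube([69, 69, 428]);
translate([1815, 0, 0]) cube([69, 69, 428]);
translate([1815, 322, 0]) cube([69, 69, 428]);


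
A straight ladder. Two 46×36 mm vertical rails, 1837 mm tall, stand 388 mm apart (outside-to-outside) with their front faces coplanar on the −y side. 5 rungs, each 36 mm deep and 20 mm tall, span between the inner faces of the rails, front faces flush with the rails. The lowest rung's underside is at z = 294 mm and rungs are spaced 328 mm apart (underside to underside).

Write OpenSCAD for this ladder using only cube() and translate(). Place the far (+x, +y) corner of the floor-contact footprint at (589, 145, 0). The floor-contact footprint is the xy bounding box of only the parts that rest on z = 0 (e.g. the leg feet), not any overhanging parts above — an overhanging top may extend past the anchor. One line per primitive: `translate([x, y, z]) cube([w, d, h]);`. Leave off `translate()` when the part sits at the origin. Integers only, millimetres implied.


translate([201, 109, 0]) cube([46, 36, 1837]);
translate([543, 109, 0]) cube([46, 36, 1837]);
translate([247, 109, 294]) cube([296, 36, 20]);
translate([247, 109, 622]) cube([296, 36, 20]);
translate([247, 109, 950]) cube([296, 36, 20]);
translate([247, 109, 1278]) cube([296, 36, 20]);
translate([247, 109, 1606]) cube([296, 36, 20]);


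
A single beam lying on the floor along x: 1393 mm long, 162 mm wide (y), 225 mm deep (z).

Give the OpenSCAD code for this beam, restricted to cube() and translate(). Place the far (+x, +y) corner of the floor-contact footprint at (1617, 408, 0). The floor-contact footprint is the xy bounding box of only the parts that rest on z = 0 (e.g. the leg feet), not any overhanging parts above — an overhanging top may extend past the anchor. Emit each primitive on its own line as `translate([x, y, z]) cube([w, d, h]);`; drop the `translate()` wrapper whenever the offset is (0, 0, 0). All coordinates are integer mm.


translate([224, 246, 0]) cube([1393, 162, 225]);


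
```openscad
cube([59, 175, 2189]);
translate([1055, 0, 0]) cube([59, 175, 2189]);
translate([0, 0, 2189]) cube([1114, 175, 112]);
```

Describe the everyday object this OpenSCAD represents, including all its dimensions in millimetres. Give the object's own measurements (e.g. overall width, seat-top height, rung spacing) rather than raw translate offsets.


A door frame. The clear opening is 996 mm wide and 2189 mm high. Two 59 mm wide jambs, 175 mm deep, stand either side of the opening from the floor to the top of the opening. A 112 mm thick head sits across the top of both jambs, spanning the full outside width of the frame.


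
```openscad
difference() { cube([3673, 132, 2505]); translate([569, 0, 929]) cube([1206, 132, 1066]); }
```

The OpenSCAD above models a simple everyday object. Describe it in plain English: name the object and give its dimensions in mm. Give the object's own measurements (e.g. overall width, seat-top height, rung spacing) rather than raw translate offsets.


A wall 3673 mm long (x), 132 mm thick (y), 2505 mm tall, with a rectangular window opening cut through it. The opening is 1206 mm wide and 1066 mm tall; its sill is at z = 929 mm and its near (−x) edge is 569 mm from the wall's −x end. The opening passes through the full wall thickness.


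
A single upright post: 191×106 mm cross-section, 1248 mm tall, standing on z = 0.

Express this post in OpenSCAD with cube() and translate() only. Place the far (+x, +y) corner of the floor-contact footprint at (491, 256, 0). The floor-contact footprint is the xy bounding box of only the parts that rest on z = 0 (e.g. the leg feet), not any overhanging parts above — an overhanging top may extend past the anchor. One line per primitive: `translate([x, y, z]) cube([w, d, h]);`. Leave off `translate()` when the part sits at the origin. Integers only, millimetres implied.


translate([300, 150, 0]) cube([191, 106, 1248]);


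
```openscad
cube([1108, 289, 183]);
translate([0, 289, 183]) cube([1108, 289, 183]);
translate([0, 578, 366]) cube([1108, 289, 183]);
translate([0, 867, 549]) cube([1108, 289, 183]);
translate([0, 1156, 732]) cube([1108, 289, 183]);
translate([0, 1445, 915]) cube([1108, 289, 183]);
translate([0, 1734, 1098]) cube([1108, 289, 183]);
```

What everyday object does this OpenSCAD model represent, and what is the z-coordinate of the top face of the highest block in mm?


A staircase. The total rise is 1281 mm.

7 identical blocks, each offset up and back from the previous — a staircase. Each step is 183 mm tall and there are 7 of them, so the total rise is 7 × 183 = 1281 mm.


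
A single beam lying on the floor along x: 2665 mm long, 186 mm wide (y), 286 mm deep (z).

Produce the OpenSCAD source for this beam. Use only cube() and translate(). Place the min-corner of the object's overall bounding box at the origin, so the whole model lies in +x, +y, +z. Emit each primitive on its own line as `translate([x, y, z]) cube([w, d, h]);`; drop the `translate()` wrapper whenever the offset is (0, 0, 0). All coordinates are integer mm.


cube([2665, 186, 286]);


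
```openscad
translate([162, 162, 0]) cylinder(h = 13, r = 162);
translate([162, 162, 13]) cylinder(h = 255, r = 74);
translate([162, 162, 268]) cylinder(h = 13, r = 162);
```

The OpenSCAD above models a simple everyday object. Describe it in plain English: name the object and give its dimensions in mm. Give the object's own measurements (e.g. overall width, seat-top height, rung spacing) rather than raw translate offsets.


A spool: two coaxial disc flanges of radius 162 mm and thickness 13 mm, joined by a core cylinder of radius 74 mm and height 255 mm. The lower flange rests on z = 0 and the three cylinders share a vertical axis.


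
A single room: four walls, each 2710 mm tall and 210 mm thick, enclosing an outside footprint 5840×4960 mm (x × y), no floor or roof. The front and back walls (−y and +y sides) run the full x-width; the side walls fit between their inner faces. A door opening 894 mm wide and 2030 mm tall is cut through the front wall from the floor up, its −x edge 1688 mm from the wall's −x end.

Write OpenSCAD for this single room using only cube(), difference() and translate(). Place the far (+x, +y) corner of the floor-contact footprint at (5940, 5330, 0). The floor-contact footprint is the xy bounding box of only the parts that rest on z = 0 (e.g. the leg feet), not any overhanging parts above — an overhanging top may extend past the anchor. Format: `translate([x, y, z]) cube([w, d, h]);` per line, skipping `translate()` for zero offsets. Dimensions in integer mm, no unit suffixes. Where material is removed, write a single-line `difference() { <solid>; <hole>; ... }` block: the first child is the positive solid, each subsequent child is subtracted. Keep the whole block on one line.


difference() { translate([100, 370, 0]) cube([5840, 210, 2710]); translate([1788, 370, 0]) cube([894, 210, 2030]); }
translate([100, 5120, 0]) cube([5840, 210, 2710]);
translate([100, 580, 0]) cube([210, 4540, 2710]);
translate([5730, 580, 0]) cube([210, 4540, 2710]);
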